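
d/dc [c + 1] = 1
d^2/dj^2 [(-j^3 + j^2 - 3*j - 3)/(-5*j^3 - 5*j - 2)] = 2*(-25*j^6 + 150*j^5 + 465*j^4 + 20*j^3 + 75*j^2 - 78*j + 41)/(125*j^9 + 375*j^7 + 150*j^6 + 375*j^5 + 300*j^4 + 185*j^3 + 150*j^2 + 60*j + 8)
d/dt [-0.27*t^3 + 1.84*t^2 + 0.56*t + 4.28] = -0.81*t^2 + 3.68*t + 0.56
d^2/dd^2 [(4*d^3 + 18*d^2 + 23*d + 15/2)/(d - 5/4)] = 16*(32*d^3 - 120*d^2 + 150*d + 515)/(64*d^3 - 240*d^2 + 300*d - 125)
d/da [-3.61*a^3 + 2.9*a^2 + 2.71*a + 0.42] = -10.83*a^2 + 5.8*a + 2.71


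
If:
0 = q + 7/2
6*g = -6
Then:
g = -1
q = -7/2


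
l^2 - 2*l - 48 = (l - 8)*(l + 6)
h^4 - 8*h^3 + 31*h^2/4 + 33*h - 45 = (h - 6)*(h - 5/2)*(h - 3/2)*(h + 2)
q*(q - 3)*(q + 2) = q^3 - q^2 - 6*q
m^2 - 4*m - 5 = (m - 5)*(m + 1)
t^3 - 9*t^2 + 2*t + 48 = (t - 8)*(t - 3)*(t + 2)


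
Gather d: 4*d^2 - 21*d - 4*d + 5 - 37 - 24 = 4*d^2 - 25*d - 56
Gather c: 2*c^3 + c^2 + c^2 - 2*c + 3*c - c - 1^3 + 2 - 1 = 2*c^3 + 2*c^2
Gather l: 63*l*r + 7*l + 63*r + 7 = l*(63*r + 7) + 63*r + 7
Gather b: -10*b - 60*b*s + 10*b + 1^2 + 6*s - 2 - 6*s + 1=-60*b*s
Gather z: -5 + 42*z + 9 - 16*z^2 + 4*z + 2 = -16*z^2 + 46*z + 6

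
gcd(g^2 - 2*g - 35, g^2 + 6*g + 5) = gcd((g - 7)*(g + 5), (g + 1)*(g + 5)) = g + 5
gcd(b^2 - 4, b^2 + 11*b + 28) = 1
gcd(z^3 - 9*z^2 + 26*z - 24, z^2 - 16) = z - 4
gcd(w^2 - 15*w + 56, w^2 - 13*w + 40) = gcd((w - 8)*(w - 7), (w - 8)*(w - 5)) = w - 8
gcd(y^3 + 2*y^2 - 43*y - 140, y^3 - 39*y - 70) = y^2 - 2*y - 35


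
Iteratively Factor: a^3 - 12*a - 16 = (a + 2)*(a^2 - 2*a - 8) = (a - 4)*(a + 2)*(a + 2)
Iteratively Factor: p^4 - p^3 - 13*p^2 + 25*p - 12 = (p - 3)*(p^3 + 2*p^2 - 7*p + 4) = (p - 3)*(p - 1)*(p^2 + 3*p - 4) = (p - 3)*(p - 1)*(p + 4)*(p - 1)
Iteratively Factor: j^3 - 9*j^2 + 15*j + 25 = (j - 5)*(j^2 - 4*j - 5) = (j - 5)^2*(j + 1)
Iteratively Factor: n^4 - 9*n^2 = (n + 3)*(n^3 - 3*n^2) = (n - 3)*(n + 3)*(n^2) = n*(n - 3)*(n + 3)*(n)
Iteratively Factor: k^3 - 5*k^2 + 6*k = (k - 3)*(k^2 - 2*k) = k*(k - 3)*(k - 2)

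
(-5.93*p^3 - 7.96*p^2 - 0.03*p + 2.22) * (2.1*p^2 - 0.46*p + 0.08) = -12.453*p^5 - 13.9882*p^4 + 3.1242*p^3 + 4.039*p^2 - 1.0236*p + 0.1776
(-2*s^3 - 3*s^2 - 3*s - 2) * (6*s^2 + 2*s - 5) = -12*s^5 - 22*s^4 - 14*s^3 - 3*s^2 + 11*s + 10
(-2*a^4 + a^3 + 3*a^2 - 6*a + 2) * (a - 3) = -2*a^5 + 7*a^4 - 15*a^2 + 20*a - 6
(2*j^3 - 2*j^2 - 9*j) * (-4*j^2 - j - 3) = -8*j^5 + 6*j^4 + 32*j^3 + 15*j^2 + 27*j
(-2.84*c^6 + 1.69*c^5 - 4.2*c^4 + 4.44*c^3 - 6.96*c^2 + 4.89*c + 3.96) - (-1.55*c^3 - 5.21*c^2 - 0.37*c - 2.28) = -2.84*c^6 + 1.69*c^5 - 4.2*c^4 + 5.99*c^3 - 1.75*c^2 + 5.26*c + 6.24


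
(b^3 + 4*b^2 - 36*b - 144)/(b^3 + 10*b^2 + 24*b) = (b - 6)/b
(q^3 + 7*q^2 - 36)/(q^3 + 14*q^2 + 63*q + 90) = (q - 2)/(q + 5)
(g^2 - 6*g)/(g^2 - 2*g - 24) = g/(g + 4)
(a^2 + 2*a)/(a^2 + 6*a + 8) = a/(a + 4)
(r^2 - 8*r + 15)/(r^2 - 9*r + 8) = (r^2 - 8*r + 15)/(r^2 - 9*r + 8)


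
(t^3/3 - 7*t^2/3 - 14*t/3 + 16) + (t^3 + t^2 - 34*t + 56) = 4*t^3/3 - 4*t^2/3 - 116*t/3 + 72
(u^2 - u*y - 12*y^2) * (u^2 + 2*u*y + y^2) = u^4 + u^3*y - 13*u^2*y^2 - 25*u*y^3 - 12*y^4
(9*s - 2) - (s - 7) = 8*s + 5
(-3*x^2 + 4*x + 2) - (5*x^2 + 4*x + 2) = -8*x^2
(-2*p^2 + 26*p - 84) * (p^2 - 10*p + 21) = -2*p^4 + 46*p^3 - 386*p^2 + 1386*p - 1764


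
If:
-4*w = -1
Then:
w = 1/4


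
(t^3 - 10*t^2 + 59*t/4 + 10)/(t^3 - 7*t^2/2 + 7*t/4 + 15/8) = 2*(t - 8)/(2*t - 3)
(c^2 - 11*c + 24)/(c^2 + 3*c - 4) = (c^2 - 11*c + 24)/(c^2 + 3*c - 4)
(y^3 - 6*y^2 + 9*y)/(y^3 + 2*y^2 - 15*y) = (y - 3)/(y + 5)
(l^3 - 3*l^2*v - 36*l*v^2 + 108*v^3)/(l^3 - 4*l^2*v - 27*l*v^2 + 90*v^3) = (l + 6*v)/(l + 5*v)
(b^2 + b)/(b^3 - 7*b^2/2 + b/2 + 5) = 2*b/(2*b^2 - 9*b + 10)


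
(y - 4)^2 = y^2 - 8*y + 16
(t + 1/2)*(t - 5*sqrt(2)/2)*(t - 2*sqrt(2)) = t^3 - 9*sqrt(2)*t^2/2 + t^2/2 - 9*sqrt(2)*t/4 + 10*t + 5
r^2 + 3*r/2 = r*(r + 3/2)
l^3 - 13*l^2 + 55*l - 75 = (l - 5)^2*(l - 3)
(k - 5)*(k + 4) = k^2 - k - 20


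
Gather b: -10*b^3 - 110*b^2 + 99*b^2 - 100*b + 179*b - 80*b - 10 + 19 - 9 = -10*b^3 - 11*b^2 - b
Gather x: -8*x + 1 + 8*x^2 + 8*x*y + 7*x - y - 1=8*x^2 + x*(8*y - 1) - y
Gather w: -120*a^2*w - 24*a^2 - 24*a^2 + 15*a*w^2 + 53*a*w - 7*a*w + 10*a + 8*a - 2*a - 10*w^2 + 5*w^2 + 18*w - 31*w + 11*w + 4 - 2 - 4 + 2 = -48*a^2 + 16*a + w^2*(15*a - 5) + w*(-120*a^2 + 46*a - 2)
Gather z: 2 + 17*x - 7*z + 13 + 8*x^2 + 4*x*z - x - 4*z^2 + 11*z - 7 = 8*x^2 + 16*x - 4*z^2 + z*(4*x + 4) + 8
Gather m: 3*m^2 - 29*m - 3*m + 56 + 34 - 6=3*m^2 - 32*m + 84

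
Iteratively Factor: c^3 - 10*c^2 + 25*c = (c)*(c^2 - 10*c + 25) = c*(c - 5)*(c - 5)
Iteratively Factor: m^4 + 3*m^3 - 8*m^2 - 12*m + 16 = (m + 2)*(m^3 + m^2 - 10*m + 8) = (m + 2)*(m + 4)*(m^2 - 3*m + 2) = (m - 2)*(m + 2)*(m + 4)*(m - 1)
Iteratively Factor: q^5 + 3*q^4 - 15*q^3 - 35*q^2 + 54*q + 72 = (q + 3)*(q^4 - 15*q^2 + 10*q + 24) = (q + 3)*(q + 4)*(q^3 - 4*q^2 + q + 6) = (q + 1)*(q + 3)*(q + 4)*(q^2 - 5*q + 6) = (q - 2)*(q + 1)*(q + 3)*(q + 4)*(q - 3)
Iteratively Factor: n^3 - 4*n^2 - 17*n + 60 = (n - 5)*(n^2 + n - 12) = (n - 5)*(n + 4)*(n - 3)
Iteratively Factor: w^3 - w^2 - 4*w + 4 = (w - 1)*(w^2 - 4) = (w - 1)*(w + 2)*(w - 2)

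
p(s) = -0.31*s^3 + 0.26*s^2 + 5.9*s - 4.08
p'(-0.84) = 4.81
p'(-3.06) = -4.40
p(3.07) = 7.51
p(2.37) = 7.24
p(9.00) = -155.91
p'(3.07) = -1.27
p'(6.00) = -24.46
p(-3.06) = -10.82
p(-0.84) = -8.67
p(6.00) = -26.28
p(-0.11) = -4.73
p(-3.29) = -9.64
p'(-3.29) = -5.88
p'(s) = -0.93*s^2 + 0.52*s + 5.9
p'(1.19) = 5.20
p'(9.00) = -64.75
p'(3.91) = -6.28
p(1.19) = 2.79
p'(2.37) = 1.91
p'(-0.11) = 5.83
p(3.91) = 4.43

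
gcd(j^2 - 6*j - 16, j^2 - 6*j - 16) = j^2 - 6*j - 16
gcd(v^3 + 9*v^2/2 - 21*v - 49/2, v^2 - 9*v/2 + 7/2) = v - 7/2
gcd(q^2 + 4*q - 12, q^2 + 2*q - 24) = q + 6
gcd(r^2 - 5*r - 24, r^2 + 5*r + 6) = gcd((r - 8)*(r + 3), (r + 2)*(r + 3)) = r + 3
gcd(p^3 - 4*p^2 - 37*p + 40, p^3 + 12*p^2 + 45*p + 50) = p + 5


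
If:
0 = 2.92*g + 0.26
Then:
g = -0.09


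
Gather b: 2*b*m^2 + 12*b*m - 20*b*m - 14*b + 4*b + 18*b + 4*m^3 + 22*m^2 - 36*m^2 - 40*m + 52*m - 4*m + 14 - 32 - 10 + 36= b*(2*m^2 - 8*m + 8) + 4*m^3 - 14*m^2 + 8*m + 8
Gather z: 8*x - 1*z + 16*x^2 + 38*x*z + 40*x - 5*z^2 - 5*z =16*x^2 + 48*x - 5*z^2 + z*(38*x - 6)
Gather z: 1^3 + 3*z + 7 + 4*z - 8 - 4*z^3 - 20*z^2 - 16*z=-4*z^3 - 20*z^2 - 9*z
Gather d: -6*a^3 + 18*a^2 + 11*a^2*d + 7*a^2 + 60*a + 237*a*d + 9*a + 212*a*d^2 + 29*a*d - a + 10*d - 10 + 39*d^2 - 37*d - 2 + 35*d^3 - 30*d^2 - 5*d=-6*a^3 + 25*a^2 + 68*a + 35*d^3 + d^2*(212*a + 9) + d*(11*a^2 + 266*a - 32) - 12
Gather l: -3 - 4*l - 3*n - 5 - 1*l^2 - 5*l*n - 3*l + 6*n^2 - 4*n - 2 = -l^2 + l*(-5*n - 7) + 6*n^2 - 7*n - 10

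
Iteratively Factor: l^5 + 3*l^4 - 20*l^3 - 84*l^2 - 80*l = (l + 2)*(l^4 + l^3 - 22*l^2 - 40*l) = l*(l + 2)*(l^3 + l^2 - 22*l - 40) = l*(l + 2)^2*(l^2 - l - 20) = l*(l - 5)*(l + 2)^2*(l + 4)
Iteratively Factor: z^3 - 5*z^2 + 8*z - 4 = (z - 2)*(z^2 - 3*z + 2) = (z - 2)^2*(z - 1)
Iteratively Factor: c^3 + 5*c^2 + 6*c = (c + 2)*(c^2 + 3*c) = (c + 2)*(c + 3)*(c)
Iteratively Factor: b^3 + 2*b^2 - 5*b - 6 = (b + 3)*(b^2 - b - 2) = (b + 1)*(b + 3)*(b - 2)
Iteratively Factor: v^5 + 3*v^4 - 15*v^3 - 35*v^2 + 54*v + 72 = (v - 2)*(v^4 + 5*v^3 - 5*v^2 - 45*v - 36) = (v - 2)*(v + 1)*(v^3 + 4*v^2 - 9*v - 36) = (v - 2)*(v + 1)*(v + 3)*(v^2 + v - 12) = (v - 3)*(v - 2)*(v + 1)*(v + 3)*(v + 4)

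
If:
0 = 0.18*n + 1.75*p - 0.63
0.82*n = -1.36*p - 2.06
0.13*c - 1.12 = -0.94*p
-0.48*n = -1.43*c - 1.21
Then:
No Solution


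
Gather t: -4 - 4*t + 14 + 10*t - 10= 6*t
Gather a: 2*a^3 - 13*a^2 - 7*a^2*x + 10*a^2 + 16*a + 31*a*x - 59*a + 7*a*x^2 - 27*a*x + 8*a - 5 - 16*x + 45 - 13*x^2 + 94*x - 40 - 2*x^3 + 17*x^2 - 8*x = 2*a^3 + a^2*(-7*x - 3) + a*(7*x^2 + 4*x - 35) - 2*x^3 + 4*x^2 + 70*x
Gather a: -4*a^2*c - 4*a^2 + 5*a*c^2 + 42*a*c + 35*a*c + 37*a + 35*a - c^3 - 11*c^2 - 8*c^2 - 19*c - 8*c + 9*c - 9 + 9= a^2*(-4*c - 4) + a*(5*c^2 + 77*c + 72) - c^3 - 19*c^2 - 18*c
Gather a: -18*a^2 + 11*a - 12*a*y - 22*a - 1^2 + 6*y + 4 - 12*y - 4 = -18*a^2 + a*(-12*y - 11) - 6*y - 1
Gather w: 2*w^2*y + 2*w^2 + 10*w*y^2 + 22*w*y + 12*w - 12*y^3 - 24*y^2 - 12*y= w^2*(2*y + 2) + w*(10*y^2 + 22*y + 12) - 12*y^3 - 24*y^2 - 12*y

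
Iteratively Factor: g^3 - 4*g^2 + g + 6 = (g + 1)*(g^2 - 5*g + 6) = (g - 3)*(g + 1)*(g - 2)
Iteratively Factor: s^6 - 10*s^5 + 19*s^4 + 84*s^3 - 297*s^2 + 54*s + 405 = (s - 5)*(s^5 - 5*s^4 - 6*s^3 + 54*s^2 - 27*s - 81) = (s - 5)*(s + 3)*(s^4 - 8*s^3 + 18*s^2 - 27) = (s - 5)*(s + 1)*(s + 3)*(s^3 - 9*s^2 + 27*s - 27) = (s - 5)*(s - 3)*(s + 1)*(s + 3)*(s^2 - 6*s + 9) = (s - 5)*(s - 3)^2*(s + 1)*(s + 3)*(s - 3)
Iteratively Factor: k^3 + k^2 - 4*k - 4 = (k + 2)*(k^2 - k - 2) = (k - 2)*(k + 2)*(k + 1)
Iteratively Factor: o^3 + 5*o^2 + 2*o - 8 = (o + 2)*(o^2 + 3*o - 4) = (o + 2)*(o + 4)*(o - 1)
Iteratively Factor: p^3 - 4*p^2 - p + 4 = (p + 1)*(p^2 - 5*p + 4) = (p - 1)*(p + 1)*(p - 4)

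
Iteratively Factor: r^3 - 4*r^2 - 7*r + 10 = (r - 1)*(r^2 - 3*r - 10) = (r - 1)*(r + 2)*(r - 5)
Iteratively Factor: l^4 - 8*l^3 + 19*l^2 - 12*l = (l)*(l^3 - 8*l^2 + 19*l - 12) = l*(l - 1)*(l^2 - 7*l + 12) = l*(l - 4)*(l - 1)*(l - 3)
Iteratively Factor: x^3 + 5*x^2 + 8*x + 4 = (x + 1)*(x^2 + 4*x + 4) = (x + 1)*(x + 2)*(x + 2)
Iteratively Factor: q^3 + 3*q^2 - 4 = (q + 2)*(q^2 + q - 2) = (q - 1)*(q + 2)*(q + 2)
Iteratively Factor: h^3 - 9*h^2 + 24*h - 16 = (h - 4)*(h^2 - 5*h + 4) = (h - 4)^2*(h - 1)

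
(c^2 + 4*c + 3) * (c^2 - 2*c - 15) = c^4 + 2*c^3 - 20*c^2 - 66*c - 45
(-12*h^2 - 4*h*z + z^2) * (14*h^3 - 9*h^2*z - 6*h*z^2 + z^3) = -168*h^5 + 52*h^4*z + 122*h^3*z^2 + 3*h^2*z^3 - 10*h*z^4 + z^5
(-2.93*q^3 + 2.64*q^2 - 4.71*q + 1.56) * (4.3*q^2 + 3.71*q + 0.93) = -12.599*q^5 + 0.4817*q^4 - 13.1835*q^3 - 8.3109*q^2 + 1.4073*q + 1.4508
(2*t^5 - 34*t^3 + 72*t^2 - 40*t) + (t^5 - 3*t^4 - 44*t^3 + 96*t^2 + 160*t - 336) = 3*t^5 - 3*t^4 - 78*t^3 + 168*t^2 + 120*t - 336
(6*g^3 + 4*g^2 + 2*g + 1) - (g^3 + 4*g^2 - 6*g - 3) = 5*g^3 + 8*g + 4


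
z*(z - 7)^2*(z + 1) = z^4 - 13*z^3 + 35*z^2 + 49*z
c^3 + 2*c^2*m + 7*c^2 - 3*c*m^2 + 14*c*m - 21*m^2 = (c + 7)*(c - m)*(c + 3*m)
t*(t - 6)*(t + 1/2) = t^3 - 11*t^2/2 - 3*t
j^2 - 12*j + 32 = (j - 8)*(j - 4)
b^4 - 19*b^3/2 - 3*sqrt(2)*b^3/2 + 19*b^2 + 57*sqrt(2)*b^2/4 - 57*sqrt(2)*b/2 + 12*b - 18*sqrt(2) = (b - 6)*(b - 4)*(b + 1/2)*(b - 3*sqrt(2)/2)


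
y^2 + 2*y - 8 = (y - 2)*(y + 4)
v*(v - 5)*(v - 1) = v^3 - 6*v^2 + 5*v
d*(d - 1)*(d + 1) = d^3 - d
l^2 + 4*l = l*(l + 4)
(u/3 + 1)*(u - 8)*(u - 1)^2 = u^4/3 - 7*u^3/3 - 13*u^2/3 + 43*u/3 - 8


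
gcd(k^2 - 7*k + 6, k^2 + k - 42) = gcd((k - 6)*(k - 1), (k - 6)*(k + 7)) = k - 6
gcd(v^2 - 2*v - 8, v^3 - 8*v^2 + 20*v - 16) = v - 4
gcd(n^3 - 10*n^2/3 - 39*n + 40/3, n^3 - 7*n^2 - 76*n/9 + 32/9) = n^2 - 25*n/3 + 8/3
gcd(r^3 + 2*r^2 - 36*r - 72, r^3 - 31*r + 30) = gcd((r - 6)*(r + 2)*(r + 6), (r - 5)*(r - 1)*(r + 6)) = r + 6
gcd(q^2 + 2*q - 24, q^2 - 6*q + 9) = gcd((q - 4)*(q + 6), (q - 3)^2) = 1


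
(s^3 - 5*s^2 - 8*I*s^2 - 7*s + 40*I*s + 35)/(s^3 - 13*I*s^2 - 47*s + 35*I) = (s - 5)/(s - 5*I)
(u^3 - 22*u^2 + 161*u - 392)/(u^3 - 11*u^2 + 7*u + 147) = (u - 8)/(u + 3)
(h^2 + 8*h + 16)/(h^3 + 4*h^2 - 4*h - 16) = (h + 4)/(h^2 - 4)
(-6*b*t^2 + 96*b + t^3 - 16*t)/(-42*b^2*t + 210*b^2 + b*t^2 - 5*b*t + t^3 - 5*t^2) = (t^2 - 16)/(7*b*t - 35*b + t^2 - 5*t)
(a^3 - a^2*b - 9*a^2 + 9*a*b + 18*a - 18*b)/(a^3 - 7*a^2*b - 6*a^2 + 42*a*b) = (a^2 - a*b - 3*a + 3*b)/(a*(a - 7*b))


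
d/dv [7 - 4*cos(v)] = 4*sin(v)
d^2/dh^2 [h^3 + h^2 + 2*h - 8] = 6*h + 2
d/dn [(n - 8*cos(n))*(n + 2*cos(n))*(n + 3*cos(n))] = 3*n^2*sin(n) + 3*n^2 + 34*n*sin(2*n) - 6*n*cos(n) + 144*sin(n)*cos(n)^2 - 34*cos(n)^2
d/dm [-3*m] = -3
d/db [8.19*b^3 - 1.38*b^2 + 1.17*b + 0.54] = 24.57*b^2 - 2.76*b + 1.17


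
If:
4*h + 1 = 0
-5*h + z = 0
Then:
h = -1/4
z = -5/4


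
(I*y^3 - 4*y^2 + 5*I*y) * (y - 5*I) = I*y^4 + y^3 + 25*I*y^2 + 25*y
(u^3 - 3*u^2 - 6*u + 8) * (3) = 3*u^3 - 9*u^2 - 18*u + 24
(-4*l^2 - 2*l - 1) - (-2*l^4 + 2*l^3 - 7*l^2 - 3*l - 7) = 2*l^4 - 2*l^3 + 3*l^2 + l + 6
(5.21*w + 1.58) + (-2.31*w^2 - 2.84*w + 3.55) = -2.31*w^2 + 2.37*w + 5.13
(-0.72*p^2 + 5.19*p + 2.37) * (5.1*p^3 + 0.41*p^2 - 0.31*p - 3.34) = -3.672*p^5 + 26.1738*p^4 + 14.4381*p^3 + 1.7676*p^2 - 18.0693*p - 7.9158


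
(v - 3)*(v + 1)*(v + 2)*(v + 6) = v^4 + 6*v^3 - 7*v^2 - 48*v - 36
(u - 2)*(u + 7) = u^2 + 5*u - 14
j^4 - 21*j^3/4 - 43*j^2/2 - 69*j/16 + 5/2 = (j - 8)*(j - 1/4)*(j + 1/2)*(j + 5/2)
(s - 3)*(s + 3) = s^2 - 9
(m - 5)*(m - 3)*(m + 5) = m^3 - 3*m^2 - 25*m + 75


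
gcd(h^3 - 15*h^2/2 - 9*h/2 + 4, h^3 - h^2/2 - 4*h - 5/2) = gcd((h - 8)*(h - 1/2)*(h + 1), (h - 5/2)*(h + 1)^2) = h + 1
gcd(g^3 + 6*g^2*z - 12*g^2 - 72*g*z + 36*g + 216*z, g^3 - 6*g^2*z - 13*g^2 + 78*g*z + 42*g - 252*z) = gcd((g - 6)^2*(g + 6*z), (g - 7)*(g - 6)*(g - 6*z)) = g - 6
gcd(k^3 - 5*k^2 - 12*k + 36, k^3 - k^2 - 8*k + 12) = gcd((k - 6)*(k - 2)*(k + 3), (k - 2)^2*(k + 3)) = k^2 + k - 6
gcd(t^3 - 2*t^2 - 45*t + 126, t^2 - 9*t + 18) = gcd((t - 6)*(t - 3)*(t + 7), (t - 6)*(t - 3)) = t^2 - 9*t + 18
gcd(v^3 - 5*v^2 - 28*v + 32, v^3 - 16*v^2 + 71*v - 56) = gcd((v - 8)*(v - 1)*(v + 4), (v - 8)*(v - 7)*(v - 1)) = v^2 - 9*v + 8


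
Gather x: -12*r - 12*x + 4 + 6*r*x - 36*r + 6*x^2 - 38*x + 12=-48*r + 6*x^2 + x*(6*r - 50) + 16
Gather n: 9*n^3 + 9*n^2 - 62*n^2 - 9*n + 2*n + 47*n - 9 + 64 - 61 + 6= 9*n^3 - 53*n^2 + 40*n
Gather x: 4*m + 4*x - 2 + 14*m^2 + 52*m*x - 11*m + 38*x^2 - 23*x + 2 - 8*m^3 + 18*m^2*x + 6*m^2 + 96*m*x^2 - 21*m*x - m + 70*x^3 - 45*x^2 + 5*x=-8*m^3 + 20*m^2 - 8*m + 70*x^3 + x^2*(96*m - 7) + x*(18*m^2 + 31*m - 14)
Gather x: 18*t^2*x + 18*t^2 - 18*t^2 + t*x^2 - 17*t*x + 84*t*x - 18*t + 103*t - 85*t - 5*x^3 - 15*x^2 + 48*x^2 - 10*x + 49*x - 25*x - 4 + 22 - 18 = -5*x^3 + x^2*(t + 33) + x*(18*t^2 + 67*t + 14)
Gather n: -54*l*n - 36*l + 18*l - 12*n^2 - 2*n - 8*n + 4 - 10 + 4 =-18*l - 12*n^2 + n*(-54*l - 10) - 2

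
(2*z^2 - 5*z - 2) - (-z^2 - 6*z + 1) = 3*z^2 + z - 3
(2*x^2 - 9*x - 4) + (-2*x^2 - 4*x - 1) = -13*x - 5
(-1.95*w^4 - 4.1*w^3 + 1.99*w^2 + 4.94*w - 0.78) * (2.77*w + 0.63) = -5.4015*w^5 - 12.5855*w^4 + 2.9293*w^3 + 14.9375*w^2 + 0.9516*w - 0.4914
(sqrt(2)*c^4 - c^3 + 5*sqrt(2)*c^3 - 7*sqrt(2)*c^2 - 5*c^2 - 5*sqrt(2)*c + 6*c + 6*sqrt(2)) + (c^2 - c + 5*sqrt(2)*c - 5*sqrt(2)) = sqrt(2)*c^4 - c^3 + 5*sqrt(2)*c^3 - 7*sqrt(2)*c^2 - 4*c^2 + 5*c + sqrt(2)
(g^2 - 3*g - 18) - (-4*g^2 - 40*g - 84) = 5*g^2 + 37*g + 66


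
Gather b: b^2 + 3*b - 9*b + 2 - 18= b^2 - 6*b - 16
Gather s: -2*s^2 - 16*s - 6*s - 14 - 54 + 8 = -2*s^2 - 22*s - 60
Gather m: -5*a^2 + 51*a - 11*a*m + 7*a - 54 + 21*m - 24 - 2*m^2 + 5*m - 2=-5*a^2 + 58*a - 2*m^2 + m*(26 - 11*a) - 80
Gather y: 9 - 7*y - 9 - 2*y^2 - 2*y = -2*y^2 - 9*y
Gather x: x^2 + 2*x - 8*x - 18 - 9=x^2 - 6*x - 27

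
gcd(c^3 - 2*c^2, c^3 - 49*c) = c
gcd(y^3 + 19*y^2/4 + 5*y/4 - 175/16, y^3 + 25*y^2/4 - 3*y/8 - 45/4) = y - 5/4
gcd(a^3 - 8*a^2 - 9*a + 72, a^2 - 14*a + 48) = a - 8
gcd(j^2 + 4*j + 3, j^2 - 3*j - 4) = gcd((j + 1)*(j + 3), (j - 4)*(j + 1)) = j + 1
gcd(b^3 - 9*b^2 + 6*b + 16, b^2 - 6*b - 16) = b - 8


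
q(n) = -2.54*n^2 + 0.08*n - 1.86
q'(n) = 0.08 - 5.08*n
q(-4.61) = -56.21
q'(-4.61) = 23.50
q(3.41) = -31.12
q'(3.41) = -17.24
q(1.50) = -7.46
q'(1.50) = -7.54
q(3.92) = -40.58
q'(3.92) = -19.83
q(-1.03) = -4.64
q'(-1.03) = 5.31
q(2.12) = -13.11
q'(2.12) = -10.69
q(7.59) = -147.58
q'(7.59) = -38.48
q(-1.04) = -4.69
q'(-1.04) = 5.36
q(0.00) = -1.86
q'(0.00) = 0.08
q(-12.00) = -368.58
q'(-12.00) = 61.04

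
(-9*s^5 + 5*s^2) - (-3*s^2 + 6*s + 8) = -9*s^5 + 8*s^2 - 6*s - 8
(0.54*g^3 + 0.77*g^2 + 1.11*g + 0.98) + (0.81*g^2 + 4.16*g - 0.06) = 0.54*g^3 + 1.58*g^2 + 5.27*g + 0.92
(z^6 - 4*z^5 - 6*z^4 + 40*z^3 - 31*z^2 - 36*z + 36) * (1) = z^6 - 4*z^5 - 6*z^4 + 40*z^3 - 31*z^2 - 36*z + 36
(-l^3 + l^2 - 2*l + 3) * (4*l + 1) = -4*l^4 + 3*l^3 - 7*l^2 + 10*l + 3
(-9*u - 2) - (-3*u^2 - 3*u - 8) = 3*u^2 - 6*u + 6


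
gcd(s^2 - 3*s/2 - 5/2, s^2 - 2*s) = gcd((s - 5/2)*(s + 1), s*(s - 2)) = 1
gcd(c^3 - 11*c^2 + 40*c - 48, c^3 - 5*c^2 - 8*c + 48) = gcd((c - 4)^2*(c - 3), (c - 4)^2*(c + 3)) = c^2 - 8*c + 16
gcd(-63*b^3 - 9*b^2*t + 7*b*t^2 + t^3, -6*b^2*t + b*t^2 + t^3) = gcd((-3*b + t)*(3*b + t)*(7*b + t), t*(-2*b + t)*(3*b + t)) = 3*b + t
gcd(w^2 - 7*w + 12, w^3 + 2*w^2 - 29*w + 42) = w - 3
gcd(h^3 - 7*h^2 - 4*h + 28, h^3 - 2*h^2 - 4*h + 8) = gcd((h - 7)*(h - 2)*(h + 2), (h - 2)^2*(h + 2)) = h^2 - 4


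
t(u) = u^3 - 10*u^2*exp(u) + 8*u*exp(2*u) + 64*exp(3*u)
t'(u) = -10*u^2*exp(u) + 3*u^2 + 16*u*exp(2*u) - 20*u*exp(u) + 192*exp(3*u) + 8*exp(2*u)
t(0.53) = 321.45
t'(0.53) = 967.15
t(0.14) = 98.66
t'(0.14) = 302.38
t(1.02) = 1399.93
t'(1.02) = 4199.62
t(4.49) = 45570389.82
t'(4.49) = 136517130.93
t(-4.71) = -106.49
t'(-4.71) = 65.40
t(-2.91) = -29.31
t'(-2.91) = 23.88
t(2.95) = 453338.76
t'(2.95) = 1356468.91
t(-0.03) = 58.26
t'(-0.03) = 183.13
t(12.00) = 275921361736731787.86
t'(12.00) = 827761754597115834.72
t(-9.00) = -729.10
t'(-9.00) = 242.92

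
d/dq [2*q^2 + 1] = 4*q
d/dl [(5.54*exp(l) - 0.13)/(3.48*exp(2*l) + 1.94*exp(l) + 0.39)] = (-19.2792*exp(2*l) + 0.9048*exp(l) + 2.4128)*exp(l)/(12.1104*exp(4*l) + 13.5024*exp(3*l) + 6.478*exp(2*l) + 1.5132*exp(l) + 0.1521)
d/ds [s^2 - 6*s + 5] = 2*s - 6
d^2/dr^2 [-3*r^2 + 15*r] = -6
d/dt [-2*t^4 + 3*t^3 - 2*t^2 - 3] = t*(-8*t^2 + 9*t - 4)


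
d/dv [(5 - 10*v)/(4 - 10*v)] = 5/(2*(5*v - 2)^2)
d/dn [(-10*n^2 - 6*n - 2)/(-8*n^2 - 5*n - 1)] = 2*(n^2 - 6*n - 2)/(64*n^4 + 80*n^3 + 41*n^2 + 10*n + 1)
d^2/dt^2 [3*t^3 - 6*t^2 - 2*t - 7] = 18*t - 12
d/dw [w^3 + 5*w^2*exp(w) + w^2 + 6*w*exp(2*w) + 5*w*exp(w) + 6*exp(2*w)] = 5*w^2*exp(w) + 3*w^2 + 12*w*exp(2*w) + 15*w*exp(w) + 2*w + 18*exp(2*w) + 5*exp(w)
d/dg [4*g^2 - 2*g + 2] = 8*g - 2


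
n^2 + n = n*(n + 1)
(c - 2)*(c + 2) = c^2 - 4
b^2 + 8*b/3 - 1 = (b - 1/3)*(b + 3)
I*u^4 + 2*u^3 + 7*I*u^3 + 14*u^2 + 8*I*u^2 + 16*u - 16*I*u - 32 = (u + 4)^2*(u - 2*I)*(I*u - I)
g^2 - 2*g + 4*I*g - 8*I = (g - 2)*(g + 4*I)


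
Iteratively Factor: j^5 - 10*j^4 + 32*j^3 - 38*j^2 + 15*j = (j - 1)*(j^4 - 9*j^3 + 23*j^2 - 15*j) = j*(j - 1)*(j^3 - 9*j^2 + 23*j - 15) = j*(j - 1)^2*(j^2 - 8*j + 15) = j*(j - 5)*(j - 1)^2*(j - 3)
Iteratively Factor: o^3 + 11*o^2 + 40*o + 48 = (o + 3)*(o^2 + 8*o + 16) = (o + 3)*(o + 4)*(o + 4)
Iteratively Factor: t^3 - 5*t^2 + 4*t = (t - 1)*(t^2 - 4*t) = (t - 4)*(t - 1)*(t)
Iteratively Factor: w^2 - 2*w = (w)*(w - 2)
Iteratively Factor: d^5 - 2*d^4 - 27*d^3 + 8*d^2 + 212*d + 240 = (d - 4)*(d^4 + 2*d^3 - 19*d^2 - 68*d - 60) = (d - 5)*(d - 4)*(d^3 + 7*d^2 + 16*d + 12) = (d - 5)*(d - 4)*(d + 3)*(d^2 + 4*d + 4) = (d - 5)*(d - 4)*(d + 2)*(d + 3)*(d + 2)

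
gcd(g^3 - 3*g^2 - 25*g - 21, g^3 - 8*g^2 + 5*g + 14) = g^2 - 6*g - 7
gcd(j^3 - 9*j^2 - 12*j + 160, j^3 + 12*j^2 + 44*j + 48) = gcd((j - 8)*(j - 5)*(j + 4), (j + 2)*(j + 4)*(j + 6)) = j + 4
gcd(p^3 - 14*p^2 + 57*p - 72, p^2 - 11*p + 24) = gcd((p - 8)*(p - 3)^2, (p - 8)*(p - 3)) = p^2 - 11*p + 24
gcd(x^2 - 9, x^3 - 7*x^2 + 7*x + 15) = x - 3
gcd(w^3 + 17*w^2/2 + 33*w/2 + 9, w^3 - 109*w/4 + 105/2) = w + 6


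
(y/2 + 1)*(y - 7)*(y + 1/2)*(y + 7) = y^4/2 + 5*y^3/4 - 24*y^2 - 245*y/4 - 49/2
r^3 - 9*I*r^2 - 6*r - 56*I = (r - 7*I)*(r - 4*I)*(r + 2*I)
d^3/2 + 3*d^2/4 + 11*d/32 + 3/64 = (d/2 + 1/4)*(d + 1/4)*(d + 3/4)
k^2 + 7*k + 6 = (k + 1)*(k + 6)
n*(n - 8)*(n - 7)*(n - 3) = n^4 - 18*n^3 + 101*n^2 - 168*n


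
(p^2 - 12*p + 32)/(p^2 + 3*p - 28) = (p - 8)/(p + 7)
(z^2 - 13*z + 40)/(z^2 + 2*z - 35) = (z - 8)/(z + 7)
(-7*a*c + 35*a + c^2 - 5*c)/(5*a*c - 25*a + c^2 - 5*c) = (-7*a + c)/(5*a + c)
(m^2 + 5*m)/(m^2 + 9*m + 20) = m/(m + 4)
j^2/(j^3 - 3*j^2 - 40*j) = j/(j^2 - 3*j - 40)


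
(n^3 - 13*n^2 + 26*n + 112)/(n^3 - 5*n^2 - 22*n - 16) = (n - 7)/(n + 1)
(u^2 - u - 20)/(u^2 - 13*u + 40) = (u + 4)/(u - 8)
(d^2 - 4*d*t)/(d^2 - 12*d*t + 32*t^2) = d/(d - 8*t)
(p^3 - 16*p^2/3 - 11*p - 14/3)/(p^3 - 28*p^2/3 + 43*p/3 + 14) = (p + 1)/(p - 3)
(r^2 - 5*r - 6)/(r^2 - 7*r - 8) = (r - 6)/(r - 8)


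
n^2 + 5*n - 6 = (n - 1)*(n + 6)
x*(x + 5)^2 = x^3 + 10*x^2 + 25*x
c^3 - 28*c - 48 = (c - 6)*(c + 2)*(c + 4)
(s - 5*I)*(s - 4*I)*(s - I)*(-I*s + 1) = -I*s^4 - 9*s^3 + 19*I*s^2 - 9*s + 20*I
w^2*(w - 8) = w^3 - 8*w^2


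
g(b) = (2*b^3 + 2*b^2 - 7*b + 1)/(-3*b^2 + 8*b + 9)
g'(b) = (6*b - 8)*(2*b^3 + 2*b^2 - 7*b + 1)/(-3*b^2 + 8*b + 9)^2 + (6*b^2 + 4*b - 7)/(-3*b^2 + 8*b + 9) = (-6*b^4 + 32*b^3 + 49*b^2 + 42*b - 71)/(9*b^4 - 48*b^3 + 10*b^2 + 144*b + 81)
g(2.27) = 1.61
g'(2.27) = 3.59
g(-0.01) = 0.12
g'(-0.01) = -0.90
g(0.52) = -0.15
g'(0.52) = -0.21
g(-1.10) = -2.47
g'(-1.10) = -9.29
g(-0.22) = 0.37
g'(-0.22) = -1.55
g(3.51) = 731.47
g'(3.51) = 80484.51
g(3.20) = 16.65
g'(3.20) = 65.40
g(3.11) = 12.08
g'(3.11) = 39.52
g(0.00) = 0.11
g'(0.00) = -0.88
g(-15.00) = 7.88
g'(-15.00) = -0.65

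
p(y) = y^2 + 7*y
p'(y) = 2*y + 7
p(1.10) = 8.91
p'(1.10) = 9.20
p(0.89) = 7.02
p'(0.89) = 8.78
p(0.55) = 4.15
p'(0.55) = 8.10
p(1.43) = 12.05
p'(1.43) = 9.86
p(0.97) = 7.73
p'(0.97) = 8.94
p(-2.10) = -10.29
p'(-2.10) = 2.80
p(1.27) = 10.50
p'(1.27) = 9.54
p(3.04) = 30.52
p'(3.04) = 13.08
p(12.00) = 228.00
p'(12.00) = 31.00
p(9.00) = 144.00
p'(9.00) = 25.00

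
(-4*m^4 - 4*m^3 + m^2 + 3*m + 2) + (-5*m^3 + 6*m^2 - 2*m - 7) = -4*m^4 - 9*m^3 + 7*m^2 + m - 5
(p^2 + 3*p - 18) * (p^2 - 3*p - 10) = p^4 - 37*p^2 + 24*p + 180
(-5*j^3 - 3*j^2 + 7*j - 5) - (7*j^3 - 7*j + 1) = -12*j^3 - 3*j^2 + 14*j - 6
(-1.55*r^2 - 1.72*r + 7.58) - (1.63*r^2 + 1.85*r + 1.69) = -3.18*r^2 - 3.57*r + 5.89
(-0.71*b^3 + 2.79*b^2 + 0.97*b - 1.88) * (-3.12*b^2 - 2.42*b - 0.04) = 2.2152*b^5 - 6.9866*b^4 - 9.7498*b^3 + 3.4066*b^2 + 4.5108*b + 0.0752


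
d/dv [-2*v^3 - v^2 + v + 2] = -6*v^2 - 2*v + 1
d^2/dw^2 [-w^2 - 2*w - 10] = -2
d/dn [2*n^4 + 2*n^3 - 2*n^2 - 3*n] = 8*n^3 + 6*n^2 - 4*n - 3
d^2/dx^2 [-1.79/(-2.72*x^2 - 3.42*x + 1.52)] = (-26.486272*x^2 - 33.302592*x + 1.79*(5.44*x + 3.42)*(10.88*x + 6.84) + 14.801152)/(2.72*x^2 + 3.42*x - 1.52)^3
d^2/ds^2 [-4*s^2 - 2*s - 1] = -8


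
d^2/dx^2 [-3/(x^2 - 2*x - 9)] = 6*(-x^2 + 2*x + 4*(x - 1)^2 + 9)/(-x^2 + 2*x + 9)^3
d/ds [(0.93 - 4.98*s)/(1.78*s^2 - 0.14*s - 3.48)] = (8.8644*s^2 - 3.3108*s + 17.4606)/(3.1684*s^4 - 0.4984*s^3 - 12.3692*s^2 + 0.9744*s + 12.1104)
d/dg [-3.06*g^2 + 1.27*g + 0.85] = 1.27 - 6.12*g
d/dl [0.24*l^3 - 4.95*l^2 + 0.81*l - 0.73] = 0.72*l^2 - 9.9*l + 0.81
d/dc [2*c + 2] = 2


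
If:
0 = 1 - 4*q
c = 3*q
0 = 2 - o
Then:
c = 3/4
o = 2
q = 1/4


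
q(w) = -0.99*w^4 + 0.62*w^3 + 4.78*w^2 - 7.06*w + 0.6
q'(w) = -3.96*w^3 + 1.86*w^2 + 9.56*w - 7.06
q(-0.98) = 10.61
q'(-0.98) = -10.92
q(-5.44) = -786.37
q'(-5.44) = 633.49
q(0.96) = -2.06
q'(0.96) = 0.33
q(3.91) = -148.25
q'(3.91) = -177.96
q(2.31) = -10.75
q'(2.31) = -23.86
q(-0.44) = 4.54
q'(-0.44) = -10.57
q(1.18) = -1.98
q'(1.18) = 0.30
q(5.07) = -485.66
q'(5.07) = -426.86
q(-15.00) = -51029.25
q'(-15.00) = 13633.04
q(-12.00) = -20826.36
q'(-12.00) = 6988.94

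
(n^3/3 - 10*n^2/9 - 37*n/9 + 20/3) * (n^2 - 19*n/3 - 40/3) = n^5/3 - 29*n^4/9 - 41*n^3/27 + 1283*n^2/27 + 340*n/27 - 800/9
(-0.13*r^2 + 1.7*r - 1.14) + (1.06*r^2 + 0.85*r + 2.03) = 0.93*r^2 + 2.55*r + 0.89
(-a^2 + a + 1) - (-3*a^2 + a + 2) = 2*a^2 - 1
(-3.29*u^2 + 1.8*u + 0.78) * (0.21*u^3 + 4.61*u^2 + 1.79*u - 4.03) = -0.6909*u^5 - 14.7889*u^4 + 2.5727*u^3 + 20.0765*u^2 - 5.8578*u - 3.1434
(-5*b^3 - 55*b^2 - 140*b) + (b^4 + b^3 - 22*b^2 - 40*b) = b^4 - 4*b^3 - 77*b^2 - 180*b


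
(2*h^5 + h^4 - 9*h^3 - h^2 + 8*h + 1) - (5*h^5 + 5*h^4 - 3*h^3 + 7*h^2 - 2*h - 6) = -3*h^5 - 4*h^4 - 6*h^3 - 8*h^2 + 10*h + 7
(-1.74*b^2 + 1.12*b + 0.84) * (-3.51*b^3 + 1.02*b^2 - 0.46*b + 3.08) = 6.1074*b^5 - 5.706*b^4 - 1.0056*b^3 - 5.0176*b^2 + 3.0632*b + 2.5872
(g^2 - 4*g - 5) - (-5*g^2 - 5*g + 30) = 6*g^2 + g - 35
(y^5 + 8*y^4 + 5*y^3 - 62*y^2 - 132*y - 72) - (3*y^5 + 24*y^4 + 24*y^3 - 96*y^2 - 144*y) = -2*y^5 - 16*y^4 - 19*y^3 + 34*y^2 + 12*y - 72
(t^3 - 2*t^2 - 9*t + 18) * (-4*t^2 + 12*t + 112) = -4*t^5 + 20*t^4 + 124*t^3 - 404*t^2 - 792*t + 2016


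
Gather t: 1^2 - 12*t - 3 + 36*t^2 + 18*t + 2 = 36*t^2 + 6*t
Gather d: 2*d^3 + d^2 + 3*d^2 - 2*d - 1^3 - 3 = 2*d^3 + 4*d^2 - 2*d - 4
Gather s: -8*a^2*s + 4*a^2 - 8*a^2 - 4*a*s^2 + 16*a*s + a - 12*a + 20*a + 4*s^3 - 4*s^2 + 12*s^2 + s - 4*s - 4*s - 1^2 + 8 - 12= -4*a^2 + 9*a + 4*s^3 + s^2*(8 - 4*a) + s*(-8*a^2 + 16*a - 7) - 5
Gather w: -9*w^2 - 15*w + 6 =-9*w^2 - 15*w + 6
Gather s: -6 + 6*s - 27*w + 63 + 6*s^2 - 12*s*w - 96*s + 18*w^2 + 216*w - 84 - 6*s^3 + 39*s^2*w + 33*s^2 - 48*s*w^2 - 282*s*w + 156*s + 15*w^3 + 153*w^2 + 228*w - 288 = -6*s^3 + s^2*(39*w + 39) + s*(-48*w^2 - 294*w + 66) + 15*w^3 + 171*w^2 + 417*w - 315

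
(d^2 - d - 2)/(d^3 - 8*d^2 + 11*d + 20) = (d - 2)/(d^2 - 9*d + 20)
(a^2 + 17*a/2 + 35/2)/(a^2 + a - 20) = (a + 7/2)/(a - 4)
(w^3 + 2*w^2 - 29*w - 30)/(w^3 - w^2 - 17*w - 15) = (w + 6)/(w + 3)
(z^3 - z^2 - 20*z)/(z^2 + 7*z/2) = 2*(z^2 - z - 20)/(2*z + 7)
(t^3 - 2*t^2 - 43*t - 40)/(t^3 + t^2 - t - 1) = (t^2 - 3*t - 40)/(t^2 - 1)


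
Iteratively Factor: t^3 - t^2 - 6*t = (t - 3)*(t^2 + 2*t) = t*(t - 3)*(t + 2)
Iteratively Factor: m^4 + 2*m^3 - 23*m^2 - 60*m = (m + 4)*(m^3 - 2*m^2 - 15*m) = m*(m + 4)*(m^2 - 2*m - 15) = m*(m + 3)*(m + 4)*(m - 5)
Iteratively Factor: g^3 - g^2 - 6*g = (g)*(g^2 - g - 6) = g*(g - 3)*(g + 2)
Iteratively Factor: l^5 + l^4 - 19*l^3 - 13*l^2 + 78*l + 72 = (l - 3)*(l^4 + 4*l^3 - 7*l^2 - 34*l - 24) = (l - 3)*(l + 2)*(l^3 + 2*l^2 - 11*l - 12) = (l - 3)*(l + 1)*(l + 2)*(l^2 + l - 12) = (l - 3)^2*(l + 1)*(l + 2)*(l + 4)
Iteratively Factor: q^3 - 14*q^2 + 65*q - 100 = (q - 5)*(q^2 - 9*q + 20) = (q - 5)*(q - 4)*(q - 5)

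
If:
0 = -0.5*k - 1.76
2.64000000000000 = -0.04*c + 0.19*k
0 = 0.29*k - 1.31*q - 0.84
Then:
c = -82.72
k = -3.52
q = -1.42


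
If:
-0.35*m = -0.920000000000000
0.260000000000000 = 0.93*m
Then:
No Solution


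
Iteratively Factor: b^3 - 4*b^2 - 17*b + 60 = (b - 3)*(b^2 - b - 20) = (b - 3)*(b + 4)*(b - 5)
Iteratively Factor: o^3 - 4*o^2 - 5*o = (o - 5)*(o^2 + o) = o*(o - 5)*(o + 1)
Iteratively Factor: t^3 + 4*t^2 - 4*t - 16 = (t - 2)*(t^2 + 6*t + 8) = (t - 2)*(t + 4)*(t + 2)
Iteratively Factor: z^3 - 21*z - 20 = (z + 1)*(z^2 - z - 20) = (z + 1)*(z + 4)*(z - 5)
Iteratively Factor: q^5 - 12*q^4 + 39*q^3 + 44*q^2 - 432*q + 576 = (q + 3)*(q^4 - 15*q^3 + 84*q^2 - 208*q + 192) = (q - 4)*(q + 3)*(q^3 - 11*q^2 + 40*q - 48) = (q - 4)^2*(q + 3)*(q^2 - 7*q + 12) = (q - 4)^3*(q + 3)*(q - 3)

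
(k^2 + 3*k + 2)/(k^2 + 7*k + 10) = (k + 1)/(k + 5)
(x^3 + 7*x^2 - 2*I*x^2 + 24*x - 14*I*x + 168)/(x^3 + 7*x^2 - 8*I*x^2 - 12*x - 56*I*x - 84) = (x + 4*I)/(x - 2*I)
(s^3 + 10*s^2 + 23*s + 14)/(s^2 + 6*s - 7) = (s^2 + 3*s + 2)/(s - 1)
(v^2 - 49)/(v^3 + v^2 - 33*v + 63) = (v - 7)/(v^2 - 6*v + 9)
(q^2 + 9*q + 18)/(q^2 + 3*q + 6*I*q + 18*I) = (q + 6)/(q + 6*I)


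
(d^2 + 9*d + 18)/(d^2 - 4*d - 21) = (d + 6)/(d - 7)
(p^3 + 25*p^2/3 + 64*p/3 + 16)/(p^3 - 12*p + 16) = (p^2 + 13*p/3 + 4)/(p^2 - 4*p + 4)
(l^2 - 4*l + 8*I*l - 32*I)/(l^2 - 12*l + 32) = (l + 8*I)/(l - 8)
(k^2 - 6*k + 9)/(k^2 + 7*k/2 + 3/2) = 2*(k^2 - 6*k + 9)/(2*k^2 + 7*k + 3)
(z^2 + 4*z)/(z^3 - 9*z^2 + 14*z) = (z + 4)/(z^2 - 9*z + 14)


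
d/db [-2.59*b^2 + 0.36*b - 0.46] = 0.36 - 5.18*b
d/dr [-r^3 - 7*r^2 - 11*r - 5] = -3*r^2 - 14*r - 11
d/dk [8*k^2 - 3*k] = 16*k - 3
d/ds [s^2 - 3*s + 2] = 2*s - 3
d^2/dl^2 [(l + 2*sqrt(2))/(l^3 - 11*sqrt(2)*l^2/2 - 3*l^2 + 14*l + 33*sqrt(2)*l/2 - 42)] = 4*((l + 2*sqrt(2))*(6*l^2 - 22*sqrt(2)*l - 12*l + 28 + 33*sqrt(2))^2 + (-6*l^2 + 12*l + 22*sqrt(2)*l + (l + 2*sqrt(2))*(-6*l + 6 + 11*sqrt(2)) - 33*sqrt(2) - 28)*(2*l^3 - 11*sqrt(2)*l^2 - 6*l^2 + 28*l + 33*sqrt(2)*l - 84))/(2*l^3 - 11*sqrt(2)*l^2 - 6*l^2 + 28*l + 33*sqrt(2)*l - 84)^3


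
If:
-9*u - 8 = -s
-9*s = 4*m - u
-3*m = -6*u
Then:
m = -18/11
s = 7/11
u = -9/11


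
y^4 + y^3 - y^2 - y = y*(y - 1)*(y + 1)^2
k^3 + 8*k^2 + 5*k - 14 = (k - 1)*(k + 2)*(k + 7)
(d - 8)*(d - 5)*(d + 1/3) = d^3 - 38*d^2/3 + 107*d/3 + 40/3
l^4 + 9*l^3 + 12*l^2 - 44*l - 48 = (l - 2)*(l + 1)*(l + 4)*(l + 6)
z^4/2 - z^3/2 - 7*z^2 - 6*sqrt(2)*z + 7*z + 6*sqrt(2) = (z/2 + sqrt(2))*(z - 1)*(z - 3*sqrt(2))*(z + sqrt(2))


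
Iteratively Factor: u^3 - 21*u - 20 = (u + 1)*(u^2 - u - 20) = (u - 5)*(u + 1)*(u + 4)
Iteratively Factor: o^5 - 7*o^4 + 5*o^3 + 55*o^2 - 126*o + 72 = (o - 1)*(o^4 - 6*o^3 - o^2 + 54*o - 72) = (o - 1)*(o + 3)*(o^3 - 9*o^2 + 26*o - 24) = (o - 3)*(o - 1)*(o + 3)*(o^2 - 6*o + 8) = (o - 4)*(o - 3)*(o - 1)*(o + 3)*(o - 2)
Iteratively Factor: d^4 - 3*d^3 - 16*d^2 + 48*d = (d - 3)*(d^3 - 16*d) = (d - 4)*(d - 3)*(d^2 + 4*d) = d*(d - 4)*(d - 3)*(d + 4)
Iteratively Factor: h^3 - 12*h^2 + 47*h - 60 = (h - 3)*(h^2 - 9*h + 20) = (h - 4)*(h - 3)*(h - 5)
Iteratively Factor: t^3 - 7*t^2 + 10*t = (t)*(t^2 - 7*t + 10) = t*(t - 2)*(t - 5)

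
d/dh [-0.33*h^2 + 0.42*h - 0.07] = 0.42 - 0.66*h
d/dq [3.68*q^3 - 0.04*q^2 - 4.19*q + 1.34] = 11.04*q^2 - 0.08*q - 4.19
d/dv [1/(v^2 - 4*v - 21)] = 2*(2 - v)/(-v^2 + 4*v + 21)^2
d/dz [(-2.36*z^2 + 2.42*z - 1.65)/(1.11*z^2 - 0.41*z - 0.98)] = (-1.7186*z^2 + 8.2886*z - 3.0481)/(1.2321*z^4 - 0.9102*z^3 - 2.0075*z^2 + 0.8036*z + 0.9604)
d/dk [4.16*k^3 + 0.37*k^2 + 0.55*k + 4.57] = 12.48*k^2 + 0.74*k + 0.55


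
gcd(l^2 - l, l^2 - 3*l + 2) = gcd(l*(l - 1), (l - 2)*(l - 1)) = l - 1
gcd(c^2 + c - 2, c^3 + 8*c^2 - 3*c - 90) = 1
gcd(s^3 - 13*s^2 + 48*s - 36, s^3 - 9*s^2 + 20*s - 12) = s^2 - 7*s + 6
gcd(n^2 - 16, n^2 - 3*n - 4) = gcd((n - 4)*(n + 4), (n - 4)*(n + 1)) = n - 4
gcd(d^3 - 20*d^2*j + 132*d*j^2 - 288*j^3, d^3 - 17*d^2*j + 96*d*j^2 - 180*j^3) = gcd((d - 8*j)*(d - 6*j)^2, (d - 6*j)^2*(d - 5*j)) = d^2 - 12*d*j + 36*j^2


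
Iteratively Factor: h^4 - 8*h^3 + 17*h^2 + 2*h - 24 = (h - 4)*(h^3 - 4*h^2 + h + 6) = (h - 4)*(h - 3)*(h^2 - h - 2) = (h - 4)*(h - 3)*(h + 1)*(h - 2)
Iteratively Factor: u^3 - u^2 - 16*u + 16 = (u + 4)*(u^2 - 5*u + 4) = (u - 4)*(u + 4)*(u - 1)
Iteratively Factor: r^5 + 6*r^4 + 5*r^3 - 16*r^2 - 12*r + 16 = (r - 1)*(r^4 + 7*r^3 + 12*r^2 - 4*r - 16) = (r - 1)*(r + 4)*(r^3 + 3*r^2 - 4) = (r - 1)^2*(r + 4)*(r^2 + 4*r + 4) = (r - 1)^2*(r + 2)*(r + 4)*(r + 2)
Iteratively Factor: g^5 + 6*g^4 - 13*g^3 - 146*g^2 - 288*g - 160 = (g + 1)*(g^4 + 5*g^3 - 18*g^2 - 128*g - 160) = (g + 1)*(g + 4)*(g^3 + g^2 - 22*g - 40) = (g + 1)*(g + 2)*(g + 4)*(g^2 - g - 20) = (g + 1)*(g + 2)*(g + 4)^2*(g - 5)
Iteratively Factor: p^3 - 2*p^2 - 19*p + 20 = (p + 4)*(p^2 - 6*p + 5) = (p - 5)*(p + 4)*(p - 1)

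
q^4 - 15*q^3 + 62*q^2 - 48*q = q*(q - 8)*(q - 6)*(q - 1)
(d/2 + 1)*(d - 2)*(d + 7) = d^3/2 + 7*d^2/2 - 2*d - 14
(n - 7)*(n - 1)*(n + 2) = n^3 - 6*n^2 - 9*n + 14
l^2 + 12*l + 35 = (l + 5)*(l + 7)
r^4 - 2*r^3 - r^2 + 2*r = r*(r - 2)*(r - 1)*(r + 1)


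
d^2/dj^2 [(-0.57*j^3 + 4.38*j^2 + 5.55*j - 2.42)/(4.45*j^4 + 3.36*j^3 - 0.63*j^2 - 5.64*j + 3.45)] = (-22.5748500000001*j^9 + 520.4097*j^8 + 1702.19709*j^7 + 290.056964000001*j^6 + 661.434642000001*j^5 - 477.004572000002*j^4 - 1945.14954*j^3 + 66.8721599999999*j^2 + 148.394376*j + 155.771496)/(88.121125*j^12 + 199.6092*j^11 + 113.289435*j^10 - 353.643804*j^9 - 317.058534*j^8 + 217.35756*j^7 + 554.855535*j^6 - 249.42114*j^5 - 289.387134*j^4 + 14.122296*j^3 + 306.733635*j^2 - 201.3903*j + 41.063625)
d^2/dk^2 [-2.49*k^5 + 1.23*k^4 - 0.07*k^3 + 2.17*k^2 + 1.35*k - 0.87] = -49.8*k^3 + 14.76*k^2 - 0.42*k + 4.34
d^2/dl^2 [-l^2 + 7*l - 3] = -2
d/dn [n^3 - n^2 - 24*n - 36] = 3*n^2 - 2*n - 24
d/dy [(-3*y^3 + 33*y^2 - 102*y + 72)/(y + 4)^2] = 3*(-y^3 - 12*y^2 + 122*y - 184)/(y^3 + 12*y^2 + 48*y + 64)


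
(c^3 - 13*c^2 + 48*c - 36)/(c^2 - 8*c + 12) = (c^2 - 7*c + 6)/(c - 2)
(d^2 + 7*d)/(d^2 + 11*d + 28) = d/(d + 4)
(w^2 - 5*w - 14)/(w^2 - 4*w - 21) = (w + 2)/(w + 3)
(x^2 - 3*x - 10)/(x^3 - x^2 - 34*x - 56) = (x - 5)/(x^2 - 3*x - 28)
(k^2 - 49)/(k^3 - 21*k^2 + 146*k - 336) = (k + 7)/(k^2 - 14*k + 48)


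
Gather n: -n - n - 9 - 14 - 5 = -2*n - 28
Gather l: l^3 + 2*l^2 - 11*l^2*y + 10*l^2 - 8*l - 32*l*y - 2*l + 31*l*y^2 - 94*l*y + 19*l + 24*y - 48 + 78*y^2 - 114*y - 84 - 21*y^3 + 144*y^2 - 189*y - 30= l^3 + l^2*(12 - 11*y) + l*(31*y^2 - 126*y + 9) - 21*y^3 + 222*y^2 - 279*y - 162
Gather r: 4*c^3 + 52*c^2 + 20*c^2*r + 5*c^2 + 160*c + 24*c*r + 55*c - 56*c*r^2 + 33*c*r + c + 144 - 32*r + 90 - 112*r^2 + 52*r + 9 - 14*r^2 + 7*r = 4*c^3 + 57*c^2 + 216*c + r^2*(-56*c - 126) + r*(20*c^2 + 57*c + 27) + 243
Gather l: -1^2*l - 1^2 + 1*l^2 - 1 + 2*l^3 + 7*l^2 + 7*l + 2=2*l^3 + 8*l^2 + 6*l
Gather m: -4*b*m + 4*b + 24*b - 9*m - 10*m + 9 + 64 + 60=28*b + m*(-4*b - 19) + 133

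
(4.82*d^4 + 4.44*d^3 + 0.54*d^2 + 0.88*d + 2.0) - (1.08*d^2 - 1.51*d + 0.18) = 4.82*d^4 + 4.44*d^3 - 0.54*d^2 + 2.39*d + 1.82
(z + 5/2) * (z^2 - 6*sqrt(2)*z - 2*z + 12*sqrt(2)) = z^3 - 6*sqrt(2)*z^2 + z^2/2 - 5*z - 3*sqrt(2)*z + 30*sqrt(2)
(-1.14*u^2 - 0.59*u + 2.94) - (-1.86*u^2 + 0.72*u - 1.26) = 0.72*u^2 - 1.31*u + 4.2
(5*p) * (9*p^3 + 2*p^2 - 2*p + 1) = 45*p^4 + 10*p^3 - 10*p^2 + 5*p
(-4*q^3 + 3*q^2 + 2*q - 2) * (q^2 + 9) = -4*q^5 + 3*q^4 - 34*q^3 + 25*q^2 + 18*q - 18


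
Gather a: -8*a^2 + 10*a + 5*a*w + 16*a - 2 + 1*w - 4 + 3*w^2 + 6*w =-8*a^2 + a*(5*w + 26) + 3*w^2 + 7*w - 6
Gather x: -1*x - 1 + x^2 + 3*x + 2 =x^2 + 2*x + 1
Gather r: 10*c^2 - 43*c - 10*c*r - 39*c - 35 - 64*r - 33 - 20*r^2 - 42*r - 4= 10*c^2 - 82*c - 20*r^2 + r*(-10*c - 106) - 72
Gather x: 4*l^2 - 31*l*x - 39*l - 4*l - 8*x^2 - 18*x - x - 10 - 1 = 4*l^2 - 43*l - 8*x^2 + x*(-31*l - 19) - 11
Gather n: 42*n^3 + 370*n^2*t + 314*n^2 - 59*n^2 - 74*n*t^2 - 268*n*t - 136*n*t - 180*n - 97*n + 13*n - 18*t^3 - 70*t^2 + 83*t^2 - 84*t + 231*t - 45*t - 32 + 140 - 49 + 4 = 42*n^3 + n^2*(370*t + 255) + n*(-74*t^2 - 404*t - 264) - 18*t^3 + 13*t^2 + 102*t + 63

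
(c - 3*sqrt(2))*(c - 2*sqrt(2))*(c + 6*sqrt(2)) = c^3 + sqrt(2)*c^2 - 48*c + 72*sqrt(2)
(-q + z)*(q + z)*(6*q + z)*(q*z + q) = -6*q^4*z - 6*q^4 - q^3*z^2 - q^3*z + 6*q^2*z^3 + 6*q^2*z^2 + q*z^4 + q*z^3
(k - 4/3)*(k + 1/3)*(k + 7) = k^3 + 6*k^2 - 67*k/9 - 28/9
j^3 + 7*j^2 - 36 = (j - 2)*(j + 3)*(j + 6)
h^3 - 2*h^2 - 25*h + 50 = (h - 5)*(h - 2)*(h + 5)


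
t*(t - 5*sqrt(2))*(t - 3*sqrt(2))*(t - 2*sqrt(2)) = t^4 - 10*sqrt(2)*t^3 + 62*t^2 - 60*sqrt(2)*t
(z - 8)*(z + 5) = z^2 - 3*z - 40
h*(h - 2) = h^2 - 2*h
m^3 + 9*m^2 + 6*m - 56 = (m - 2)*(m + 4)*(m + 7)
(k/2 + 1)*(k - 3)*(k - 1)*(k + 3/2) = k^4/2 - k^3/4 - 4*k^2 - 3*k/4 + 9/2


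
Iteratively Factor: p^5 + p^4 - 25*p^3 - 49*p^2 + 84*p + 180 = (p + 3)*(p^4 - 2*p^3 - 19*p^2 + 8*p + 60) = (p - 5)*(p + 3)*(p^3 + 3*p^2 - 4*p - 12) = (p - 5)*(p + 2)*(p + 3)*(p^2 + p - 6) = (p - 5)*(p + 2)*(p + 3)^2*(p - 2)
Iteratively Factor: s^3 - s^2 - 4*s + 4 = (s + 2)*(s^2 - 3*s + 2) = (s - 2)*(s + 2)*(s - 1)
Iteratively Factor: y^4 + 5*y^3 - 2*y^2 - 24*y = (y + 3)*(y^3 + 2*y^2 - 8*y) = y*(y + 3)*(y^2 + 2*y - 8) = y*(y + 3)*(y + 4)*(y - 2)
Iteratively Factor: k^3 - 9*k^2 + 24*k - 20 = (k - 5)*(k^2 - 4*k + 4) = (k - 5)*(k - 2)*(k - 2)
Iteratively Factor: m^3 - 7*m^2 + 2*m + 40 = (m - 4)*(m^2 - 3*m - 10) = (m - 5)*(m - 4)*(m + 2)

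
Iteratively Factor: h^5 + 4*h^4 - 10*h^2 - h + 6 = (h + 1)*(h^4 + 3*h^3 - 3*h^2 - 7*h + 6) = (h + 1)*(h + 3)*(h^3 - 3*h + 2) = (h - 1)*(h + 1)*(h + 3)*(h^2 + h - 2) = (h - 1)^2*(h + 1)*(h + 3)*(h + 2)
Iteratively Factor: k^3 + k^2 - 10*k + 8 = (k + 4)*(k^2 - 3*k + 2) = (k - 1)*(k + 4)*(k - 2)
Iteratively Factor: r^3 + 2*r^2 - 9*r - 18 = (r + 3)*(r^2 - r - 6) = (r - 3)*(r + 3)*(r + 2)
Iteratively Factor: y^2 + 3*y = (y)*(y + 3)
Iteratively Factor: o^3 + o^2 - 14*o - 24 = (o - 4)*(o^2 + 5*o + 6) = (o - 4)*(o + 3)*(o + 2)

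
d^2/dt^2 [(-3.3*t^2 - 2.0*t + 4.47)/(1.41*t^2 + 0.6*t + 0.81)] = (-7.105427357601e-15*t^4 - 2.3688*t^3 + 75.934422*t^2 + 36.39492*t - 9.378234)/(2.803221*t^6 + 3.57858*t^5 + 6.353883*t^4 + 4.32756*t^3 + 3.650103*t^2 + 1.18098*t + 0.531441)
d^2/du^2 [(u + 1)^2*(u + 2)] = 6*u + 8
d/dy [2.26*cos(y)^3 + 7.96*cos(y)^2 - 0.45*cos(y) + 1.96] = (-6.78*cos(y)^2 - 15.92*cos(y) + 0.45)*sin(y)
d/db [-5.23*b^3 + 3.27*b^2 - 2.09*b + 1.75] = -15.69*b^2 + 6.54*b - 2.09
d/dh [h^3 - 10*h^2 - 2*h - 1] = 3*h^2 - 20*h - 2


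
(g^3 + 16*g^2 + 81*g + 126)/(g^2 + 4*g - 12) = (g^2 + 10*g + 21)/(g - 2)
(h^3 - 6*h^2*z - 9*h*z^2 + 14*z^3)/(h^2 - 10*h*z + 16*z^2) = (h^3 - 6*h^2*z - 9*h*z^2 + 14*z^3)/(h^2 - 10*h*z + 16*z^2)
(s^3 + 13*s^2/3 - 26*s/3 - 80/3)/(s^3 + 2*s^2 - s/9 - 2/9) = 3*(3*s^2 + 7*s - 40)/(9*s^2 - 1)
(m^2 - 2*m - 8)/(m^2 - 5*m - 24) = (-m^2 + 2*m + 8)/(-m^2 + 5*m + 24)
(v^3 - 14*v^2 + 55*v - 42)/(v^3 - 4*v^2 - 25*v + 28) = (v - 6)/(v + 4)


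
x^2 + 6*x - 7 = (x - 1)*(x + 7)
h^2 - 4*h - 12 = (h - 6)*(h + 2)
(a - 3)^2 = a^2 - 6*a + 9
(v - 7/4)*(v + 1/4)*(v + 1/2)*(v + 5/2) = v^4 + 3*v^3/2 - 59*v^2/16 - 51*v/16 - 35/64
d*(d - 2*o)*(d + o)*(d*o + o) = d^4*o - d^3*o^2 + d^3*o - 2*d^2*o^3 - d^2*o^2 - 2*d*o^3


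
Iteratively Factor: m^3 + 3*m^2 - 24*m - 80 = (m + 4)*(m^2 - m - 20) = (m + 4)^2*(m - 5)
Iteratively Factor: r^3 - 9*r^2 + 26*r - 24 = (r - 2)*(r^2 - 7*r + 12) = (r - 4)*(r - 2)*(r - 3)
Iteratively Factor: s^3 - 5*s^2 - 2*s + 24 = (s + 2)*(s^2 - 7*s + 12) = (s - 3)*(s + 2)*(s - 4)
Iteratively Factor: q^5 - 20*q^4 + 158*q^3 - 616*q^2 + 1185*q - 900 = (q - 3)*(q^4 - 17*q^3 + 107*q^2 - 295*q + 300) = (q - 3)^2*(q^3 - 14*q^2 + 65*q - 100) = (q - 4)*(q - 3)^2*(q^2 - 10*q + 25) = (q - 5)*(q - 4)*(q - 3)^2*(q - 5)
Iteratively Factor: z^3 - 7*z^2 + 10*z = (z)*(z^2 - 7*z + 10) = z*(z - 2)*(z - 5)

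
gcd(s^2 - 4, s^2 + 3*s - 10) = s - 2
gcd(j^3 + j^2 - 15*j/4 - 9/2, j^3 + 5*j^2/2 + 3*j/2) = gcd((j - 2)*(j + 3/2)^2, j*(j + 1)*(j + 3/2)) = j + 3/2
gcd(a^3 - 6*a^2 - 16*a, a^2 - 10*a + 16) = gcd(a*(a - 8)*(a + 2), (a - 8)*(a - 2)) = a - 8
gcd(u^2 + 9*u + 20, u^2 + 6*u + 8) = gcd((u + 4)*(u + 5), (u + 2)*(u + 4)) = u + 4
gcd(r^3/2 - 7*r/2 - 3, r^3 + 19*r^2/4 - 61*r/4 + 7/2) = 1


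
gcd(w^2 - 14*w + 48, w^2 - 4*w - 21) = 1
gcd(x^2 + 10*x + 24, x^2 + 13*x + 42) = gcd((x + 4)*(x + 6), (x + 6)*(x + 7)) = x + 6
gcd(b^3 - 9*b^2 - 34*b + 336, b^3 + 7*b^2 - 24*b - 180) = b + 6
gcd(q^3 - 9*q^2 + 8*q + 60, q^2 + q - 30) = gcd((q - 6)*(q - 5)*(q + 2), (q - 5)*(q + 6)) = q - 5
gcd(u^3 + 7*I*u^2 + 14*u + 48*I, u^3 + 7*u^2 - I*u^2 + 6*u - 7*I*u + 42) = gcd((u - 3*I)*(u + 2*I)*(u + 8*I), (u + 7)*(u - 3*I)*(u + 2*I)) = u^2 - I*u + 6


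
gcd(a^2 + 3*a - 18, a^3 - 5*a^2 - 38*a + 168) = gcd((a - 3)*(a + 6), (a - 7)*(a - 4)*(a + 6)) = a + 6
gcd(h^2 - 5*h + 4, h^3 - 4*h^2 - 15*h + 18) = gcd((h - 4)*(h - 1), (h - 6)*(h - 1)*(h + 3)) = h - 1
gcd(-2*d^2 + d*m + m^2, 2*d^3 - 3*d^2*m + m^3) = 2*d^2 - d*m - m^2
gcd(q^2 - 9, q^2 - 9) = q^2 - 9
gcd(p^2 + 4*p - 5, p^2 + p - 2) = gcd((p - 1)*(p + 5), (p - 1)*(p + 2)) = p - 1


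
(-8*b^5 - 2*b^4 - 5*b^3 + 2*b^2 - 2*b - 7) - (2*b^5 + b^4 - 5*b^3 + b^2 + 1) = -10*b^5 - 3*b^4 + b^2 - 2*b - 8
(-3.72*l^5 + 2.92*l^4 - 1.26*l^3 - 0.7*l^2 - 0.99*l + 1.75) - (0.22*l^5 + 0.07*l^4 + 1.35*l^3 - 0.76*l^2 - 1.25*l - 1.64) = -3.94*l^5 + 2.85*l^4 - 2.61*l^3 + 0.0600000000000001*l^2 + 0.26*l + 3.39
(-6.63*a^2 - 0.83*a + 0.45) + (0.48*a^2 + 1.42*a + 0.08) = -6.15*a^2 + 0.59*a + 0.53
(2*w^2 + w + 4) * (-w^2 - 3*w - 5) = -2*w^4 - 7*w^3 - 17*w^2 - 17*w - 20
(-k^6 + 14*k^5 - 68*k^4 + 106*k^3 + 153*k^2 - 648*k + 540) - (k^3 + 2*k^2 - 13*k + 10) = -k^6 + 14*k^5 - 68*k^4 + 105*k^3 + 151*k^2 - 635*k + 530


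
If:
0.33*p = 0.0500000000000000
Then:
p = 0.15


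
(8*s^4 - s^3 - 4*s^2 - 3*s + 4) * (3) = 24*s^4 - 3*s^3 - 12*s^2 - 9*s + 12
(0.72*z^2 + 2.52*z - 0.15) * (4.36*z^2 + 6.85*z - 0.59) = 3.1392*z^4 + 15.9192*z^3 + 16.1832*z^2 - 2.5143*z + 0.0885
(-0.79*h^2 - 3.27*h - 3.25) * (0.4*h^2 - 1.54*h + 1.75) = -0.316*h^4 - 0.0913999999999999*h^3 + 2.3533*h^2 - 0.7175*h - 5.6875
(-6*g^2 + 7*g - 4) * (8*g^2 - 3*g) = -48*g^4 + 74*g^3 - 53*g^2 + 12*g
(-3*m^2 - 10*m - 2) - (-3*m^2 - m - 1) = -9*m - 1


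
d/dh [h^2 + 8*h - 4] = 2*h + 8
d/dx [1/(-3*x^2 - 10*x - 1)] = 2*(3*x + 5)/(3*x^2 + 10*x + 1)^2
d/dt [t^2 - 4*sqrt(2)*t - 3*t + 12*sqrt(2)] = 2*t - 4*sqrt(2) - 3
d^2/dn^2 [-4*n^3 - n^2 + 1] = -24*n - 2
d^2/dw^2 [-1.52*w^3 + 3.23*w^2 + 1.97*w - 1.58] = 6.46 - 9.12*w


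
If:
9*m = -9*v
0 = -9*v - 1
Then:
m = 1/9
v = -1/9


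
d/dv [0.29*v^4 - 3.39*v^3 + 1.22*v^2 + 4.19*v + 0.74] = 1.16*v^3 - 10.17*v^2 + 2.44*v + 4.19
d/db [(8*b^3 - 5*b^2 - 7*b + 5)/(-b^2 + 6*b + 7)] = (-8*b^4 + 96*b^3 + 131*b^2 - 60*b - 79)/(b^4 - 12*b^3 + 22*b^2 + 84*b + 49)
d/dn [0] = 0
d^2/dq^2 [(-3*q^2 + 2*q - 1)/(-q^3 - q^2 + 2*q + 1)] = 2*(3*q^6 - 6*q^5 + 18*q^4 + 29*q^3 - 6*q^2 - 9*q + 12)/(q^9 + 3*q^8 - 3*q^7 - 14*q^6 + 21*q^4 + 7*q^3 - 9*q^2 - 6*q - 1)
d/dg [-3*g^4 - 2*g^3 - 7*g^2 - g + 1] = -12*g^3 - 6*g^2 - 14*g - 1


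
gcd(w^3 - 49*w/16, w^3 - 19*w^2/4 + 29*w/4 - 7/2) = w - 7/4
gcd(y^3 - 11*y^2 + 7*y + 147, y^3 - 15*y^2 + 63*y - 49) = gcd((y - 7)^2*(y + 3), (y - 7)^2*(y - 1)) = y^2 - 14*y + 49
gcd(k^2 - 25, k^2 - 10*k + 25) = k - 5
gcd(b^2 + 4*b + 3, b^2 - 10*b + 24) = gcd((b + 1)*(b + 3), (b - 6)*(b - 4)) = 1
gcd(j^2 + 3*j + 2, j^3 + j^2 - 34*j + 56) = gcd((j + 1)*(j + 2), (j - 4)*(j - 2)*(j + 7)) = 1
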